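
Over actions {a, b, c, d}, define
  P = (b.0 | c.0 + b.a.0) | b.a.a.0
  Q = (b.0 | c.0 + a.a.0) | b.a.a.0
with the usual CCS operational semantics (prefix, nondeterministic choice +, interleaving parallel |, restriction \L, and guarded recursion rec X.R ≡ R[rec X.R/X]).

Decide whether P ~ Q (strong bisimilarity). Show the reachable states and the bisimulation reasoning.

P ≁ Q

LTS(P): 24 reachable states
  s0 = (b.0 | c.0 + b.a.0) | b.a.a.0 :: ··b··> s1, ··b··> s2, ··b··> s3, ··c··> s4
  s1 = (b.0 | c.0 + b.a.0) | a.a.0 :: ··a··> s5, ··b··> s6, ··b··> s7, ··c··> s8
  s2 = 0 | c.0 | b.a.a.0 :: ··b··> s6, ··c··> s9
  s3 = a.0 | b.a.a.0 :: ··a··> s10, ··b··> s7
  s4 = b.0 | 0 | b.a.a.0 :: ··b··> s8, ··b··> s9
  s5 = (b.0 | c.0 + b.a.0) | a.0 :: ··a··> s11, ··b··> s12, ··b··> s13, ··c··> s14
  s6 = 0 | c.0 | a.a.0 :: ··a··> s12, ··c··> s15
  s7 = a.0 | a.a.0 :: ··a··> s13, ··a··> s16
  s8 = b.0 | 0 | a.a.0 :: ··a··> s14, ··b··> s15
  s9 = 0 | 0 | b.a.a.0 :: ··b··> s15
  s10 = 0 | b.a.a.0 :: ··b··> s16
  s11 = (b.0 | c.0 + b.a.0) | 0 :: ··b··> s17, ··b··> s18, ··c··> s19
  s12 = 0 | c.0 | a.0 :: ··a··> s17, ··c··> s20
  s13 = a.0 | a.0 :: ··a··> s18, ··a··> s21
  s14 = b.0 | 0 | a.0 :: ··a··> s19, ··b··> s20
  s15 = 0 | 0 | a.a.0 :: ··a··> s20
  s16 = 0 | a.a.0 :: ··a··> s21
  s17 = 0 | c.0 | 0 :: ··c··> s22
  s18 = a.0 | 0 :: ··a··> s23
  s19 = b.0 | 0 | 0 :: ··b··> s22
  s20 = 0 | 0 | a.0 :: ··a··> s22
  s21 = 0 | a.0 :: ··a··> s23
  s22 = 0 | 0 | 0 :: ∅
  s23 = 0 | 0 :: ∅
LTS(Q): 24 reachable states
  t0 = (b.0 | c.0 + a.a.0) | b.a.a.0 :: ··a··> t1, ··b··> t2, ··b··> t3, ··c··> t4
  t1 = a.0 | b.a.a.0 :: ··a··> t5, ··b··> t6
  t2 = (b.0 | c.0 + a.a.0) | a.a.0 :: ··a··> t6, ··a··> t7, ··b··> t8, ··c··> t9
  t3 = 0 | c.0 | b.a.a.0 :: ··b··> t8, ··c··> t10
  t4 = b.0 | 0 | b.a.a.0 :: ··b··> t10, ··b··> t9
  t5 = 0 | b.a.a.0 :: ··b··> t11
  t6 = a.0 | a.a.0 :: ··a··> t11, ··a··> t12
  t7 = (b.0 | c.0 + a.a.0) | a.0 :: ··a··> t12, ··a··> t13, ··b··> t14, ··c··> t15
  t8 = 0 | c.0 | a.a.0 :: ··a··> t14, ··c··> t16
  t9 = b.0 | 0 | a.a.0 :: ··a··> t15, ··b··> t16
  t10 = 0 | 0 | b.a.a.0 :: ··b··> t16
  t11 = 0 | a.a.0 :: ··a··> t17
  t12 = a.0 | a.0 :: ··a··> t17, ··a··> t18
  t13 = (b.0 | c.0 + a.a.0) | 0 :: ··a··> t18, ··b··> t19, ··c··> t20
  t14 = 0 | c.0 | a.0 :: ··a··> t19, ··c··> t21
  t15 = b.0 | 0 | a.0 :: ··a··> t20, ··b··> t21
  t16 = 0 | 0 | a.a.0 :: ··a··> t21
  t17 = 0 | a.0 :: ··a··> t22
  t18 = a.0 | 0 :: ··a··> t22
  t19 = 0 | c.0 | 0 :: ··c··> t23
  t20 = b.0 | 0 | 0 :: ··b··> t23
  t21 = 0 | 0 | a.0 :: ··a··> t23
  t22 = 0 | 0 :: ∅
  t23 = 0 | 0 | 0 :: ∅
Coarsest stable partition (strong bisimilarity classes):
  B0 = {s0}
  B1 = {s3, t1}
  B2 = {s7, t6}
  B3 = {s13, s15, s16, t11, t12, t16}
  B4 = {s18, s20, s21, t17, t18, t21}
  B5 = {s22, s23, t22, t23}
  B6 = {s10, s9, t10, t5}
  B7 = {s4, t4}
  B8 = {s8, t9}
  B9 = {s14, t15}
  B10 = {s19, t20}
  B11 = {s1}
  B12 = {s5}
  B13 = {s11}
  B14 = {s17, t19}
  B15 = {s12, t14}
  B16 = {s6, t8}
  B17 = {s2, t3}
  B18 = {t0}
  B19 = {t2}
  B20 = {t7}
  B21 = {t13}
s0 ∈ B0, t0 ∈ B18 → different blocks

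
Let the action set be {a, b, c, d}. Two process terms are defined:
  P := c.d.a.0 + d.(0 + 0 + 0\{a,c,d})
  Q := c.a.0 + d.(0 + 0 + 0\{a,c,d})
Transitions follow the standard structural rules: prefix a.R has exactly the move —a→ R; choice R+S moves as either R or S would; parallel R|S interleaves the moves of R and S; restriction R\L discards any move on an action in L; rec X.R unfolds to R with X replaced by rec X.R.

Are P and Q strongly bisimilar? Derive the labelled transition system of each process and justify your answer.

Reachable graph of P (5 states):
  s0 = c.d.a.0 + d.(0 + 0 + 0\{a,c,d}) has moves --c--▸ s1, --d--▸ s2
  s1 = d.a.0 has moves --d--▸ s3
  s2 = 0 + 0 + 0\{a,c,d} has moves (no moves)
  s3 = a.0 has moves --a--▸ s4
  s4 = 0 has moves (no moves)
Reachable graph of Q (4 states):
  t0 = c.a.0 + d.(0 + 0 + 0\{a,c,d}) has moves --c--▸ t1, --d--▸ t2
  t1 = a.0 has moves --a--▸ t3
  t2 = 0 + 0 + 0\{a,c,d} has moves (no moves)
  t3 = 0 has moves (no moves)
Bisimilarity quotient blocks:
  B0 = {s0}
  B1 = {s2, s4, t2, t3}
  B2 = {s1}
  B3 = {s3, t1}
  B4 = {t0}
s0 ∈ B0, t0 ∈ B4 → different blocks

not bisimilar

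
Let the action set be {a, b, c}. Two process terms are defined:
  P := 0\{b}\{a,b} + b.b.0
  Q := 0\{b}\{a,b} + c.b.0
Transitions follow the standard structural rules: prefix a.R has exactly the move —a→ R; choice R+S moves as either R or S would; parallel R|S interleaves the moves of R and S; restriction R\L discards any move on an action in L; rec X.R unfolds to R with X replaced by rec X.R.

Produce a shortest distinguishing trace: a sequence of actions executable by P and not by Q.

b

LTS(P): 3 reachable states
  m0 = 0\{b}\{a,b} + b.b.0 :: —b→ m1
  m1 = b.0 :: —b→ m2
  m2 = 0 :: (no moves)
LTS(Q): 3 reachable states
  n0 = 0\{b}\{a,b} + c.b.0 :: —c→ n1
  n1 = b.0 :: —b→ n2
  n2 = 0 :: (no moves)
Executing b from P (initial set {m0}):
  after b @ step 1: {m1}
  ✓ P
Executing b from Q (initial set {n0}):
  after b @ step 1: no successor for Q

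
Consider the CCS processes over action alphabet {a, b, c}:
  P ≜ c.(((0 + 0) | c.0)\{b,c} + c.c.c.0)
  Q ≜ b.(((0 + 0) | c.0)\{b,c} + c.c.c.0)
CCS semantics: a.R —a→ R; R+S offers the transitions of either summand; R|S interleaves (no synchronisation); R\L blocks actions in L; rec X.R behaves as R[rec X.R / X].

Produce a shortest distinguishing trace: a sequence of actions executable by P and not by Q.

LTS(P): 5 reachable states
  m0 = c.(((0 + 0) | c.0)\{b,c} + c.c.c.0) ⊢ —c→ m1
  m1 = ((0 + 0) | c.0)\{b,c} + c.c.c.0 ⊢ —c→ m2
  m2 = c.c.0 ⊢ —c→ m3
  m3 = c.0 ⊢ —c→ m4
  m4 = 0 ⊢ stopped
LTS(Q): 5 reachable states
  n0 = b.(((0 + 0) | c.0)\{b,c} + c.c.c.0) ⊢ —b→ n1
  n1 = ((0 + 0) | c.0)\{b,c} + c.c.c.0 ⊢ —c→ n2
  n2 = c.c.0 ⊢ —c→ n3
  n3 = c.0 ⊢ —c→ n4
  n4 = 0 ⊢ stopped
Executing c from P (initial set {m0}):
  step 1 (c): {m1}
  — P admits the full trace.
Executing c from Q (initial set {n0}):
  step 1 (c): ∅ (Q stuck)

c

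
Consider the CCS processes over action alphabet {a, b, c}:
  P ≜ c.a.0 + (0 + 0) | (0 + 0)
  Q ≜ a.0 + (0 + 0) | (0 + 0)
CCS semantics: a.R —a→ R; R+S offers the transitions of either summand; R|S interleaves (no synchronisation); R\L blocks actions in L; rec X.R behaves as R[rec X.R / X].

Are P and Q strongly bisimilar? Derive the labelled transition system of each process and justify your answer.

NO

Reachable graph of P (3 states):
  u0 = c.a.0 + (0 + 0) | (0 + 0) has moves --c--▸ u1
  u1 = a.0 has moves --a--▸ u2
  u2 = 0 has moves ·
Reachable graph of Q (2 states):
  v0 = a.0 + (0 + 0) | (0 + 0) has moves --a--▸ v1
  v1 = 0 has moves ·
Partition-refinement fixed point:
  B0 = {u0}
  B1 = {u1, v0}
  B2 = {u2, v1}
u0 ∈ B0, v0 ∈ B1 → different blocks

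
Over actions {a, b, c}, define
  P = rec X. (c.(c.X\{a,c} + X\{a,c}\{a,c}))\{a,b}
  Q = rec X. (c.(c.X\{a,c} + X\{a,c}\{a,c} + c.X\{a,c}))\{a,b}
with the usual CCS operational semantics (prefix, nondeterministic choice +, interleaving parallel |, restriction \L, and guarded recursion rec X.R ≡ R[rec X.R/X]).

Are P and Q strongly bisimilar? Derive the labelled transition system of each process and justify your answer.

P ~ Q

Reachable graph of P (3 states):
  s0 = rec X. (c.(c.X\{a,c} + X\{a,c}\{a,c}))\{a,b} | --c--▸ s1
  s1 = (c.(rec X. (c.(c.X\{a,c} + X\{a,c}\{a,c}))\{a,b})\{a,c} + (rec X. (c.(c.X\{a,c} + X\{a,c}\{a,c}))\{a,b})\{a,c}\{a,c})\{a,b} | --c--▸ s2
  s2 = (rec X. (c.(c.X\{a,c} + X\{a,c}\{a,c}))\{a,b})\{a,c}\{a,b} | ∅
Reachable graph of Q (3 states):
  t0 = rec X. (c.(c.X\{a,c} + X\{a,c}\{a,c} + c.X\{a,c}))\{a,b} | --c--▸ t1
  t1 = (c.(rec X. (c.(c.X\{a,c} + X\{a,c}\{a,c} + c.X\{a,c}))\{a,b})\{a,c} + (rec X. (c.(c.X\{a,c} + X\{a,c}\{a,c} + c.X\{a,c}))\{a,b})\{a,c}\{a,c} + c.(rec X. (c.(c.X\{a,c} + X\{a,c}\{a,c} + c.X\{a,c}))\{a,b})\{a,c})\{a,b} | --c--▸ t2
  t2 = (rec X. (c.(c.X\{a,c} + X\{a,c}\{a,c} + c.X\{a,c}))\{a,b})\{a,c}\{a,b} | ∅
Partition-refinement fixed point:
  B0 = {s0, t0}
  B1 = {s1, t1}
  B2 = {s2, t2}
s0 ∈ B0, t0 ∈ B0 → same block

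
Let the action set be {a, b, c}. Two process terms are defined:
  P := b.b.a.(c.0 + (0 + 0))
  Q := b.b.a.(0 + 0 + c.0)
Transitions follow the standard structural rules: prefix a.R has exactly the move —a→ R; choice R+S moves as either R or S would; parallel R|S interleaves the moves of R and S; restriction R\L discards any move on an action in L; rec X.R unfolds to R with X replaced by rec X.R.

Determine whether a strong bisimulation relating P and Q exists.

bisimilar

P's transition system — 5 states:
  s0 = b.b.a.(c.0 + (0 + 0)) ⊢ =b=> s1
  s1 = b.a.(c.0 + (0 + 0)) ⊢ =b=> s2
  s2 = a.(c.0 + (0 + 0)) ⊢ =a=> s3
  s3 = c.0 + (0 + 0) ⊢ =c=> s4
  s4 = 0 ⊢ ·
Q's transition system — 5 states:
  t0 = b.b.a.(0 + 0 + c.0) ⊢ =b=> t1
  t1 = b.a.(0 + 0 + c.0) ⊢ =b=> t2
  t2 = a.(0 + 0 + c.0) ⊢ =a=> t3
  t3 = 0 + 0 + c.0 ⊢ =c=> t4
  t4 = 0 ⊢ ·
Partition-refinement fixed point:
  B0 = {s0, t0}
  B1 = {s1, t1}
  B2 = {s2, t2}
  B3 = {s3, t3}
  B4 = {s4, t4}
s0 ∈ B0, t0 ∈ B0 → same block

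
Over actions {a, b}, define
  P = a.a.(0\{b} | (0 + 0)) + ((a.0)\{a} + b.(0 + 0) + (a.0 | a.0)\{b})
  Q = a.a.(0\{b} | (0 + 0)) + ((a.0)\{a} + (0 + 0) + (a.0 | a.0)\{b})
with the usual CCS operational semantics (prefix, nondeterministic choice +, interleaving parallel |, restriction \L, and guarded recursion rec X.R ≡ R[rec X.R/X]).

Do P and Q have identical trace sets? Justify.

LTS(P): 7 reachable states
  p0 = a.a.(0\{b} | (0 + 0)) + ((a.0)\{a} + b.(0 + 0) + (a.0 | a.0)\{b}) | —a→ p1, —a→ p2, —a→ p3, —b→ p4
  p1 = (0 | a.0)\{b} | —a→ p5
  p2 = (a.0 | 0)\{b} | —a→ p5
  p3 = a.(0\{b} | (0 + 0)) | —a→ p6
  p4 = 0 + 0 | deadlocked
  p5 = (0 | 0)\{b} | deadlocked
  p6 = 0\{b} | (0 + 0) | deadlocked
LTS(Q): 6 reachable states
  q0 = a.a.(0\{b} | (0 + 0)) + ((a.0)\{a} + (0 + 0) + (a.0 | a.0)\{b}) | —a→ q1, —a→ q2, —a→ q3
  q1 = (0 | a.0)\{b} | —a→ q4
  q2 = (a.0 | 0)\{b} | —a→ q4
  q3 = a.(0\{b} | (0 + 0)) | —a→ q5
  q4 = (0 | 0)\{b} | deadlocked
  q5 = 0\{b} | (0 + 0) | deadlocked
Executing b from P (initial set {p0}):
  step 1 (b): {p4}
  P completes σ.
Executing b from Q (initial set {q0}):
  step 1 (b): no successor for Q

traces(P) ≠ traces(Q) — witness ⟨b⟩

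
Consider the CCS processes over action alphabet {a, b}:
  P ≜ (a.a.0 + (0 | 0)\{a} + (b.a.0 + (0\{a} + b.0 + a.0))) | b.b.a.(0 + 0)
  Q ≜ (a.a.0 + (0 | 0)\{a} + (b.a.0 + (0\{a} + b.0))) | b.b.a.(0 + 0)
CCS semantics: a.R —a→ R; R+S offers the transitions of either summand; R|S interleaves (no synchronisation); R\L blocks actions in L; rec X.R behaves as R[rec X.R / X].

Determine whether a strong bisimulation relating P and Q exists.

NO

LTS(P): 12 reachable states
  s0 = (a.a.0 + (0 | 0)\{a} + (b.a.0 + (0\{a} + b.0 + a.0))) | b.b.a.(0 + 0) → ··a··> s1, ··a··> s2, ··b··> s1, ··b··> s2, ··b··> s3
  s1 = 0 | b.b.a.(0 + 0) → ··b··> s4
  s2 = a.0 | b.b.a.(0 + 0) → ··a··> s1, ··b··> s5
  s3 = (a.a.0 + (0 | 0)\{a} + (b.a.0 + (0\{a} + b.0 + a.0))) | b.a.(0 + 0) → ··a··> s4, ··a··> s5, ··b··> s4, ··b··> s5, ··b··> s6
  s4 = 0 | b.a.(0 + 0) → ··b··> s7
  s5 = a.0 | b.a.(0 + 0) → ··a··> s4, ··b··> s8
  s6 = (a.a.0 + (0 | 0)\{a} + (b.a.0 + (0\{a} + b.0 + a.0))) | a.(0 + 0) → ··a··> s7, ··a··> s8, ··a··> s9, ··b··> s7, ··b··> s8
  s7 = 0 | a.(0 + 0) → ··a··> s10
  s8 = a.0 | a.(0 + 0) → ··a··> s11, ··a··> s7
  s9 = (a.a.0 + (0 | 0)\{a} + (b.a.0 + (0\{a} + b.0 + a.0))) | (0 + 0) → ··a··> s10, ··a··> s11, ··b··> s10, ··b··> s11
  s10 = 0 | (0 + 0) → stopped
  s11 = a.0 | (0 + 0) → ··a··> s10
LTS(Q): 12 reachable states
  t0 = (a.a.0 + (0 | 0)\{a} + (b.a.0 + (0\{a} + b.0))) | b.b.a.(0 + 0) → ··a··> t1, ··b··> t1, ··b··> t2, ··b··> t3
  t1 = a.0 | b.b.a.(0 + 0) → ··a··> t3, ··b··> t4
  t2 = (a.a.0 + (0 | 0)\{a} + (b.a.0 + (0\{a} + b.0))) | b.a.(0 + 0) → ··a··> t4, ··b··> t4, ··b··> t5, ··b··> t6
  t3 = 0 | b.b.a.(0 + 0) → ··b··> t6
  t4 = a.0 | b.a.(0 + 0) → ··a··> t6, ··b··> t7
  t5 = (a.a.0 + (0 | 0)\{a} + (b.a.0 + (0\{a} + b.0))) | a.(0 + 0) → ··a··> t7, ··a··> t8, ··b··> t7, ··b··> t9
  t6 = 0 | b.a.(0 + 0) → ··b··> t9
  t7 = a.0 | a.(0 + 0) → ··a··> t10, ··a··> t9
  t8 = (a.a.0 + (0 | 0)\{a} + (b.a.0 + (0\{a} + b.0))) | (0 + 0) → ··a··> t10, ··b··> t10, ··b··> t11
  t9 = 0 | a.(0 + 0) → ··a··> t11
  t10 = a.0 | (0 + 0) → ··a··> t11
  t11 = 0 | (0 + 0) → stopped
Bisimilarity quotient blocks:
  B0 = {s0}
  B1 = {s2, t1}
  B2 = {s1, t3}
  B3 = {s4, t6}
  B4 = {s11, s7, t10, t9}
  B5 = {s10, t11}
  B6 = {s5, t4}
  B7 = {s8, t7}
  B8 = {s3}
  B9 = {s6}
  B10 = {s9}
  B11 = {t0}
  B12 = {t2}
  B13 = {t5}
  B14 = {t8}
s0 ∈ B0, t0 ∈ B11 → different blocks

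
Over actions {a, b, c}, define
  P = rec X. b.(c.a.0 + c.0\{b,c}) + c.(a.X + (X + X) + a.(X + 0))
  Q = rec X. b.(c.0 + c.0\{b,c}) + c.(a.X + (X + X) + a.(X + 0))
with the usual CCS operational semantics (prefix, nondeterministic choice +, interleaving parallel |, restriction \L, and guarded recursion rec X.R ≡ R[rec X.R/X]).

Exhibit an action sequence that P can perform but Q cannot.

bca

LTS(P): 7 reachable states
  m0 = rec X. b.(c.a.0 + c.0\{b,c}) + c.(a.X + (X + X) + a.(X + 0)) → -b-> m1, -c-> m2
  m1 = c.a.0 + c.0\{b,c} → -c-> m3, -c-> m4
  m2 = a.(rec X. b.(c.a.0 + c.0\{b,c}) + c.(a.X + (X + X) + a.(X + 0))) + ((rec X. b.(c.a.0 + c.0\{b,c}) + c.(a.X + (X + X) + a.(X + 0))) + (rec X. b.(c.a.0 + c.0\{b,c}) + c.(a.X + (X + X) + a.(X + 0)))) + a.((rec X. b.(c.a.0 + c.0\{b,c}) + c.(a.X + (X + X) + a.(X + 0))) + 0) → -a-> m0, -a-> m5, -b-> m1, -c-> m2
  m3 = 0\{b,c} → (no moves)
  m4 = a.0 → -a-> m6
  m5 = (rec X. b.(c.a.0 + c.0\{b,c}) + c.(a.X + (X + X) + a.(X + 0))) + 0 → -b-> m1, -c-> m2
  m6 = 0 → (no moves)
LTS(Q): 6 reachable states
  n0 = rec X. b.(c.0 + c.0\{b,c}) + c.(a.X + (X + X) + a.(X + 0)) → -b-> n1, -c-> n2
  n1 = c.0 + c.0\{b,c} → -c-> n3, -c-> n4
  n2 = a.(rec X. b.(c.0 + c.0\{b,c}) + c.(a.X + (X + X) + a.(X + 0))) + ((rec X. b.(c.0 + c.0\{b,c}) + c.(a.X + (X + X) + a.(X + 0))) + (rec X. b.(c.0 + c.0\{b,c}) + c.(a.X + (X + X) + a.(X + 0)))) + a.((rec X. b.(c.0 + c.0\{b,c}) + c.(a.X + (X + X) + a.(X + 0))) + 0) → -a-> n0, -a-> n5, -b-> n1, -c-> n2
  n3 = 0 → (no moves)
  n4 = 0\{b,c} → (no moves)
  n5 = (rec X. b.(c.0 + c.0\{b,c}) + c.(a.X + (X + X) + a.(X + 0))) + 0 → -b-> n1, -c-> n2
Run σ = ⟨bca⟩ on P: start {m0}
  step 1 (b): {m1}
  step 2 (c): {m3, m4}
  step 3 (a): {m6}
  — P admits the full trace.
Run σ = ⟨bca⟩ on Q: start {n0}
  step 1 (b): {n1}
  step 2 (c): {n3, n4}
  step 3 (a): ∅ (Q stuck)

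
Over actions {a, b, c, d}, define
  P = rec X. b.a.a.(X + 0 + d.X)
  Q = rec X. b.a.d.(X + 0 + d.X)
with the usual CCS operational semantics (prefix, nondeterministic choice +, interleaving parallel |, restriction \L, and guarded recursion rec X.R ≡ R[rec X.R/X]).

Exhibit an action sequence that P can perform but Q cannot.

LTS(P): 4 reachable states
  p0 = rec X. b.a.a.(X + 0 + d.X) ⊢ --b--▸ p1
  p1 = a.a.((rec X. b.a.a.(X + 0 + d.X)) + 0 + d.(rec X. b.a.a.(X + 0 + d.X))) ⊢ --a--▸ p2
  p2 = a.((rec X. b.a.a.(X + 0 + d.X)) + 0 + d.(rec X. b.a.a.(X + 0 + d.X))) ⊢ --a--▸ p3
  p3 = (rec X. b.a.a.(X + 0 + d.X)) + 0 + d.(rec X. b.a.a.(X + 0 + d.X)) ⊢ --b--▸ p1, --d--▸ p0
LTS(Q): 4 reachable states
  q0 = rec X. b.a.d.(X + 0 + d.X) ⊢ --b--▸ q1
  q1 = a.d.((rec X. b.a.d.(X + 0 + d.X)) + 0 + d.(rec X. b.a.d.(X + 0 + d.X))) ⊢ --a--▸ q2
  q2 = d.((rec X. b.a.d.(X + 0 + d.X)) + 0 + d.(rec X. b.a.d.(X + 0 + d.X))) ⊢ --d--▸ q3
  q3 = (rec X. b.a.d.(X + 0 + d.X)) + 0 + d.(rec X. b.a.d.(X + 0 + d.X)) ⊢ --b--▸ q1, --d--▸ q0
Trace ⟨baa⟩ through P, begin at {p0}:
  after b @ step 1: {p1}
  after a @ step 2: {p2}
  after a @ step 3: {p3}
  P completes σ.
Trace ⟨baa⟩ through Q, begin at {q0}:
  after b @ step 1: {q1}
  after a @ step 2: {q2}
  after a @ step 3: ∅  — Q cannot continue

baa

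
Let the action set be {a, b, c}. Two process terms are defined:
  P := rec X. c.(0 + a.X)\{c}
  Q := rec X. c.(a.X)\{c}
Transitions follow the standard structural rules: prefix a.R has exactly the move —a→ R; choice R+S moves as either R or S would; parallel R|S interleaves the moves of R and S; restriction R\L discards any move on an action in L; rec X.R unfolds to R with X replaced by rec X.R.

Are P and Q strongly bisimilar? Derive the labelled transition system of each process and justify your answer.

Reachable graph of P (3 states):
  m0 = rec X. c.(0 + a.X)\{c} → -c-> m1
  m1 = (0 + a.(rec X. c.(0 + a.X)\{c}))\{c} → -a-> m2
  m2 = (rec X. c.(0 + a.X)\{c})\{c} → ·
Reachable graph of Q (3 states):
  n0 = rec X. c.(a.X)\{c} → -c-> n1
  n1 = (a.(rec X. c.(a.X)\{c}))\{c} → -a-> n2
  n2 = (rec X. c.(a.X)\{c})\{c} → ·
Partition-refinement fixed point:
  B0 = {m0, n0}
  B1 = {m1, n1}
  B2 = {m2, n2}
m0 ∈ B0, n0 ∈ B0 → same block

YES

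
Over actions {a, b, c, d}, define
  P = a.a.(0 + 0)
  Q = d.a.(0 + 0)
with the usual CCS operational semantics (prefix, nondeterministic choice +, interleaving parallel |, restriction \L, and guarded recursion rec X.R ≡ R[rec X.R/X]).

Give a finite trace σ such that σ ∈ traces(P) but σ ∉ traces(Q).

P's transition system — 3 states:
  p0 = a.a.(0 + 0) has moves --a--▸ p1
  p1 = a.(0 + 0) has moves --a--▸ p2
  p2 = 0 + 0 has moves deadlocked
Q's transition system — 3 states:
  q0 = d.a.(0 + 0) has moves --d--▸ q1
  q1 = a.(0 + 0) has moves --a--▸ q2
  q2 = 0 + 0 has moves deadlocked
Executing a from P (initial set {p0}):
  [1] a ⇒ {p1}
  — P admits the full trace.
Executing a from Q (initial set {q0}):
  [1] a ⇒ ∅  — Q cannot continue

a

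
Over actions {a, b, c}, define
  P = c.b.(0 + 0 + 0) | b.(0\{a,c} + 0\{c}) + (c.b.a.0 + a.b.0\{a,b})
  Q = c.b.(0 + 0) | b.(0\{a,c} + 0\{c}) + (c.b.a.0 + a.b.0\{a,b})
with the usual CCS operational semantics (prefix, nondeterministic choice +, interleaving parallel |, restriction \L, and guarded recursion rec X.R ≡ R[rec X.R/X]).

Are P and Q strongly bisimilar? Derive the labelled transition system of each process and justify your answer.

P's transition system — 11 states:
  m0 = c.b.(0 + 0 + 0) | b.(0\{a,c} + 0\{c}) + (c.b.a.0 + a.b.0\{a,b}) :: -a-> m1, -b-> m2, -c-> m3, -c-> m4
  m1 = b.0\{a,b} :: -b-> m5
  m2 = c.b.(0 + 0 + 0) | (0\{a,c} + 0\{c}) :: -c-> m6
  m3 = b.(0 + 0 + 0) | b.(0\{a,c} + 0\{c}) :: -b-> m6, -b-> m7
  m4 = b.a.0 :: -b-> m8
  m5 = 0\{a,b} :: ·
  m6 = b.(0 + 0 + 0) | (0\{a,c} + 0\{c}) :: -b-> m9
  m7 = (0 + 0 + 0) | b.(0\{a,c} + 0\{c}) :: -b-> m9
  m8 = a.0 :: -a-> m10
  m9 = (0 + 0 + 0) | (0\{a,c} + 0\{c}) :: ·
  m10 = 0 :: ·
Q's transition system — 11 states:
  n0 = c.b.(0 + 0) | b.(0\{a,c} + 0\{c}) + (c.b.a.0 + a.b.0\{a,b}) :: -a-> n1, -b-> n2, -c-> n3, -c-> n4
  n1 = b.0\{a,b} :: -b-> n5
  n2 = c.b.(0 + 0) | (0\{a,c} + 0\{c}) :: -c-> n6
  n3 = b.(0 + 0) | b.(0\{a,c} + 0\{c}) :: -b-> n6, -b-> n7
  n4 = b.a.0 :: -b-> n8
  n5 = 0\{a,b} :: ·
  n6 = b.(0 + 0) | (0\{a,c} + 0\{c}) :: -b-> n9
  n7 = (0 + 0) | b.(0\{a,c} + 0\{c}) :: -b-> n9
  n8 = a.0 :: -a-> n10
  n9 = (0 + 0) | (0\{a,c} + 0\{c}) :: ·
  n10 = 0 :: ·
Bisimilarity quotient blocks:
  B0 = {m0, n0}
  B1 = {m1, m6, m7, n1, n6, n7}
  B2 = {m10, m5, m9, n10, n5, n9}
  B3 = {m2, n2}
  B4 = {m4, n4}
  B5 = {m8, n8}
  B6 = {m3, n3}
m0 ∈ B0, n0 ∈ B0 → same block

YES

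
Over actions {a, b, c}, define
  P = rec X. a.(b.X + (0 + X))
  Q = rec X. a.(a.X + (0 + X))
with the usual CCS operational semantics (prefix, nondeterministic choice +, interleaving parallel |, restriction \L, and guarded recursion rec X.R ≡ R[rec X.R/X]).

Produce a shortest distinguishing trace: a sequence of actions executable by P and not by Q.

ab

Reachable graph of P (2 states):
  p0 = rec X. a.(b.X + (0 + X)) | ··a··> p1
  p1 = b.(rec X. a.(b.X + (0 + X))) + (0 + (rec X. a.(b.X + (0 + X)))) | ··a··> p1, ··b··> p0
Reachable graph of Q (2 states):
  q0 = rec X. a.(a.X + (0 + X)) | ··a··> q1
  q1 = a.(rec X. a.(a.X + (0 + X))) + (0 + (rec X. a.(a.X + (0 + X)))) | ··a··> q0, ··a··> q1
Trace ⟨ab⟩ through P, begin at {p0}:
  after a @ step 1: {p1}
  after b @ step 2: {p0}
  — P admits the full trace.
Trace ⟨ab⟩ through Q, begin at {q0}:
  after a @ step 1: {q1}
  after b @ step 2: ∅  — Q cannot continue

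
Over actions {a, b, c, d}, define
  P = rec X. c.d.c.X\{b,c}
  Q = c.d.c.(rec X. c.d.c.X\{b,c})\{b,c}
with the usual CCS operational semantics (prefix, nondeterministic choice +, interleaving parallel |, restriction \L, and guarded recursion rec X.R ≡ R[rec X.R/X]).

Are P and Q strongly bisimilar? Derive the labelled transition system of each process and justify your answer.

P ~ Q

Reachable graph of P (4 states):
  s0 = rec X. c.d.c.X\{b,c} → --c--▸ s1
  s1 = d.c.(rec X. c.d.c.X\{b,c})\{b,c} → --d--▸ s2
  s2 = c.(rec X. c.d.c.X\{b,c})\{b,c} → --c--▸ s3
  s3 = (rec X. c.d.c.X\{b,c})\{b,c} → stopped
Reachable graph of Q (4 states):
  t0 = c.d.c.(rec X. c.d.c.X\{b,c})\{b,c} → --c--▸ t1
  t1 = d.c.(rec X. c.d.c.X\{b,c})\{b,c} → --d--▸ t2
  t2 = c.(rec X. c.d.c.X\{b,c})\{b,c} → --c--▸ t3
  t3 = (rec X. c.d.c.X\{b,c})\{b,c} → stopped
Coarsest stable partition (strong bisimilarity classes):
  B0 = {s0, t0}
  B1 = {s1, t1}
  B2 = {s2, t2}
  B3 = {s3, t3}
s0 ∈ B0, t0 ∈ B0 → same block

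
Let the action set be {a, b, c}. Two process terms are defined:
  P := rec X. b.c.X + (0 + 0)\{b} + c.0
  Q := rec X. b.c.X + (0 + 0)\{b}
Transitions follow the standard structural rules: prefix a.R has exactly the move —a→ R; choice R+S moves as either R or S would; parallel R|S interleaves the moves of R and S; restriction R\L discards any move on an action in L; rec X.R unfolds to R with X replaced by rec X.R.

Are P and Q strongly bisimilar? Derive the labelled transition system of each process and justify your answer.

LTS(P): 3 reachable states
  m0 = rec X. b.c.X + (0 + 0)\{b} + c.0 | —b→ m1, —c→ m2
  m1 = c.(rec X. b.c.X + (0 + 0)\{b} + c.0) | —c→ m0
  m2 = 0 | deadlocked
LTS(Q): 2 reachable states
  n0 = rec X. b.c.X + (0 + 0)\{b} | —b→ n1
  n1 = c.(rec X. b.c.X + (0 + 0)\{b}) | —c→ n0
Bisimilarity quotient blocks:
  B0 = {m0}
  B1 = {m1}
  B2 = {m2}
  B3 = {n0}
  B4 = {n1}
m0 ∈ B0, n0 ∈ B3 → different blocks

P ≁ Q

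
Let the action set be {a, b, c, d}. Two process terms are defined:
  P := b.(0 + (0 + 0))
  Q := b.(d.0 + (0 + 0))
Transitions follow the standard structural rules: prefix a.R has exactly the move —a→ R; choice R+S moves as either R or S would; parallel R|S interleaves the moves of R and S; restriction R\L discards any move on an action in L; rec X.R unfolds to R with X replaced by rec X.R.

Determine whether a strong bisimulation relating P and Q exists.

Reachable graph of P (2 states):
  u0 = b.(0 + (0 + 0)) :: -b-> u1
  u1 = 0 + (0 + 0) :: ·
Reachable graph of Q (3 states):
  v0 = b.(d.0 + (0 + 0)) :: -b-> v1
  v1 = d.0 + (0 + 0) :: -d-> v2
  v2 = 0 :: ·
Bisimilarity quotient blocks:
  B0 = {u0}
  B1 = {u1, v2}
  B2 = {v0}
  B3 = {v1}
u0 ∈ B0, v0 ∈ B2 → different blocks

NO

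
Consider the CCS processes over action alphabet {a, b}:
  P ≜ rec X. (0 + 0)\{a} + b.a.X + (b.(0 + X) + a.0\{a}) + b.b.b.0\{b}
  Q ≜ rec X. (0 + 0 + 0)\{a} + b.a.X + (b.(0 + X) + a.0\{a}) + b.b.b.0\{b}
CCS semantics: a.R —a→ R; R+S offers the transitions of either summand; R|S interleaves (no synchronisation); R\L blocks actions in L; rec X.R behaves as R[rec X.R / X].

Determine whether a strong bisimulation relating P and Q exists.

YES

Reachable graph of P (7 states):
  s0 = rec X. (0 + 0)\{a} + b.a.X + (b.(0 + X) + a.0\{a}) + b.b.b.0\{b} :: =a=> s1, =b=> s2, =b=> s3, =b=> s4
  s1 = 0\{a} :: ∅
  s2 = 0 + (rec X. (0 + 0)\{a} + b.a.X + (b.(0 + X) + a.0\{a}) + b.b.b.0\{b}) :: =a=> s1, =b=> s2, =b=> s3, =b=> s4
  s3 = a.(rec X. (0 + 0)\{a} + b.a.X + (b.(0 + X) + a.0\{a}) + b.b.b.0\{b}) :: =a=> s0
  s4 = b.b.0\{b} :: =b=> s5
  s5 = b.0\{b} :: =b=> s6
  s6 = 0\{b} :: ∅
Reachable graph of Q (7 states):
  t0 = rec X. (0 + 0 + 0)\{a} + b.a.X + (b.(0 + X) + a.0\{a}) + b.b.b.0\{b} :: =a=> t1, =b=> t2, =b=> t3, =b=> t4
  t1 = 0\{a} :: ∅
  t2 = 0 + (rec X. (0 + 0 + 0)\{a} + b.a.X + (b.(0 + X) + a.0\{a}) + b.b.b.0\{b}) :: =a=> t1, =b=> t2, =b=> t3, =b=> t4
  t3 = a.(rec X. (0 + 0 + 0)\{a} + b.a.X + (b.(0 + X) + a.0\{a}) + b.b.b.0\{b}) :: =a=> t0
  t4 = b.b.0\{b} :: =b=> t5
  t5 = b.0\{b} :: =b=> t6
  t6 = 0\{b} :: ∅
Partition-refinement fixed point:
  B0 = {s0, s2, t0, t2}
  B1 = {s1, s6, t1, t6}
  B2 = {s4, t4}
  B3 = {s5, t5}
  B4 = {s3, t3}
s0 ∈ B0, t0 ∈ B0 → same block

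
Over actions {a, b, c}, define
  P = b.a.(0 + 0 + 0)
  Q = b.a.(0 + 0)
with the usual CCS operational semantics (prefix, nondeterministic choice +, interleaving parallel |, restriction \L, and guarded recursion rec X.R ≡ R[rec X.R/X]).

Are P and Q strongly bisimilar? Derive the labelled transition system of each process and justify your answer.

Reachable graph of P (3 states):
  p0 = b.a.(0 + 0 + 0) :: =b=> p1
  p1 = a.(0 + 0 + 0) :: =a=> p2
  p2 = 0 + 0 + 0 :: ·
Reachable graph of Q (3 states):
  q0 = b.a.(0 + 0) :: =b=> q1
  q1 = a.(0 + 0) :: =a=> q2
  q2 = 0 + 0 :: ·
Bisimilarity quotient blocks:
  B0 = {p0, q0}
  B1 = {p1, q1}
  B2 = {p2, q2}
p0 ∈ B0, q0 ∈ B0 → same block

P ~ Q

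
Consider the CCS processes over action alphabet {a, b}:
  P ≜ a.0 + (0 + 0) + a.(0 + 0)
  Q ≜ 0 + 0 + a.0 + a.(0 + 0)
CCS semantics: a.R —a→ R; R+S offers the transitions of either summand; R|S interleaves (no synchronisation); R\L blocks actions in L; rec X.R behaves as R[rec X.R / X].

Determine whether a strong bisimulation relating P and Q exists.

bisimilar

P's transition system — 3 states:
  s0 = a.0 + (0 + 0) + a.(0 + 0) :: —a→ s1, —a→ s2
  s1 = 0 :: (no moves)
  s2 = 0 + 0 :: (no moves)
Q's transition system — 3 states:
  t0 = 0 + 0 + a.0 + a.(0 + 0) :: —a→ t1, —a→ t2
  t1 = 0 :: (no moves)
  t2 = 0 + 0 :: (no moves)
Partition-refinement fixed point:
  B0 = {s0, t0}
  B1 = {s1, s2, t1, t2}
s0 ∈ B0, t0 ∈ B0 → same block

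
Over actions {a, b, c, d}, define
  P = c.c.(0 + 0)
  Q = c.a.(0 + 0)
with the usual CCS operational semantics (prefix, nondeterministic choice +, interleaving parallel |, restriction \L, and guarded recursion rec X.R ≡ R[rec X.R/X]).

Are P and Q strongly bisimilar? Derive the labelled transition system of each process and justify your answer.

P's transition system — 3 states:
  u0 = c.c.(0 + 0) ⊢ ··c··> u1
  u1 = c.(0 + 0) ⊢ ··c··> u2
  u2 = 0 + 0 ⊢ ∅
Q's transition system — 3 states:
  v0 = c.a.(0 + 0) ⊢ ··c··> v1
  v1 = a.(0 + 0) ⊢ ··a··> v2
  v2 = 0 + 0 ⊢ ∅
Partition-refinement fixed point:
  B0 = {u0}
  B1 = {u1}
  B2 = {u2, v2}
  B3 = {v0}
  B4 = {v1}
u0 ∈ B0, v0 ∈ B3 → different blocks

not bisimilar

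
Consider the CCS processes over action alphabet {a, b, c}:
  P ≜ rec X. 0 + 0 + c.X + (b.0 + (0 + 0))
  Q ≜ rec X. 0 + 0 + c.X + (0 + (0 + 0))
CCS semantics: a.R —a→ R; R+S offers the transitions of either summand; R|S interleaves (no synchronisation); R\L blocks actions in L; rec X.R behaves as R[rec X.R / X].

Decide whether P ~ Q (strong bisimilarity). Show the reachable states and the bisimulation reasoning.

Reachable graph of P (2 states):
  p0 = rec X. 0 + 0 + c.X + (b.0 + (0 + 0)) | —b→ p1, —c→ p0
  p1 = 0 | (no moves)
Reachable graph of Q (1 states):
  q0 = rec X. 0 + 0 + c.X + (0 + (0 + 0)) | —c→ q0
Coarsest stable partition (strong bisimilarity classes):
  B0 = {p0}
  B1 = {p1}
  B2 = {q0}
p0 ∈ B0, q0 ∈ B2 → different blocks

NO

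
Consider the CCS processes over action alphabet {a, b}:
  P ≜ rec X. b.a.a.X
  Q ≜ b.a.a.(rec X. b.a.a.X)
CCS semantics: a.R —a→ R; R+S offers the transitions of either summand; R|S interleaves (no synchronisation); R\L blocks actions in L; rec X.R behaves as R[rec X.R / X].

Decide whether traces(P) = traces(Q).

Reachable graph of P (3 states):
  p0 = rec X. b.a.a.X has moves =b=> p1
  p1 = a.a.(rec X. b.a.a.X) has moves =a=> p2
  p2 = a.(rec X. b.a.a.X) has moves =a=> p0
Reachable graph of Q (4 states):
  q0 = b.a.a.(rec X. b.a.a.X) has moves =b=> q1
  q1 = a.a.(rec X. b.a.a.X) has moves =a=> q2
  q2 = a.(rec X. b.a.a.X) has moves =a=> q3
  q3 = rec X. b.a.a.X has moves =b=> q1
Partition-refinement fixed point:
  B0 = {p0, q0, q3}
  B1 = {p1, q1}
  B2 = {p2, q2}
p0 ∈ B0, q0 ∈ B0 → same block
Bisimilar ⇒ trace-equivalent.

traces(P) = traces(Q)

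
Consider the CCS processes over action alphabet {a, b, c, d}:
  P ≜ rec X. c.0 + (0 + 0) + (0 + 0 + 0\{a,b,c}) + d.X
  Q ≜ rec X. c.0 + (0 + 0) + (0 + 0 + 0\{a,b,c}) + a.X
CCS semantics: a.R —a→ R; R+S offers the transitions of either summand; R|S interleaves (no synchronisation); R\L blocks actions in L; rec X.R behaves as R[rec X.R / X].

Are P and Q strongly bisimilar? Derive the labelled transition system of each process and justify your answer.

not bisimilar

P's transition system — 2 states:
  u0 = rec X. c.0 + (0 + 0) + (0 + 0 + 0\{a,b,c}) + d.X :: --c--▸ u1, --d--▸ u0
  u1 = 0 :: deadlocked
Q's transition system — 2 states:
  v0 = rec X. c.0 + (0 + 0) + (0 + 0 + 0\{a,b,c}) + a.X :: --a--▸ v0, --c--▸ v1
  v1 = 0 :: deadlocked
Partition-refinement fixed point:
  B0 = {u0}
  B1 = {u1, v1}
  B2 = {v0}
u0 ∈ B0, v0 ∈ B2 → different blocks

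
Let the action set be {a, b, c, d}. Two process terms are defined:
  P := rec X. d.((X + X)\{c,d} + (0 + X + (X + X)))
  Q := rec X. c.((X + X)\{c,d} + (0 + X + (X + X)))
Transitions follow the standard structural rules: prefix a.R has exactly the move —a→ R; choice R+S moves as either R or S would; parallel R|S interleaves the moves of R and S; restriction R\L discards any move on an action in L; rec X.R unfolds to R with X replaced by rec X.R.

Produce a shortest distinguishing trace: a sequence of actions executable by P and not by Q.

LTS(P): 2 reachable states
  m0 = rec X. d.((X + X)\{c,d} + (0 + X + (X + X))) | -d-> m1
  m1 = ((rec X. d.((X + X)\{c,d} + (0 + X + (X + X)))) + (rec X. d.((X + X)\{c,d} + (0 + X + (X + X)))))\{c,d} + (0 + (rec X. d.((X + X)\{c,d} + (0 + X + (X + X)))) + ((rec X. d.((X + X)\{c,d} + (0 + X + (X + X)))) + (rec X. d.((X + X)\{c,d} + (0 + X + (X + X)))))) | -d-> m1
LTS(Q): 2 reachable states
  n0 = rec X. c.((X + X)\{c,d} + (0 + X + (X + X))) | -c-> n1
  n1 = ((rec X. c.((X + X)\{c,d} + (0 + X + (X + X)))) + (rec X. c.((X + X)\{c,d} + (0 + X + (X + X)))))\{c,d} + (0 + (rec X. c.((X + X)\{c,d} + (0 + X + (X + X)))) + ((rec X. c.((X + X)\{c,d} + (0 + X + (X + X)))) + (rec X. c.((X + X)\{c,d} + (0 + X + (X + X)))))) | -c-> n1
Run σ = ⟨d⟩ on P: start {m0}
  step 1 (d): {m1}
  — P admits the full trace.
Run σ = ⟨d⟩ on Q: start {n0}
  step 1 (d): ∅ (Q stuck)

d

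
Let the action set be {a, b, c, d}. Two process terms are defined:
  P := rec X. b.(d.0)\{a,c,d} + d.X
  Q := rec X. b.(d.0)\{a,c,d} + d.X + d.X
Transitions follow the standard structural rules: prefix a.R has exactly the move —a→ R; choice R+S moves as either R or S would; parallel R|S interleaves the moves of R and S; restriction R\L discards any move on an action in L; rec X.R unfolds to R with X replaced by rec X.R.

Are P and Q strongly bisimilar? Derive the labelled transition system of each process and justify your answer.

LTS(P): 2 reachable states
  p0 = rec X. b.(d.0)\{a,c,d} + d.X :: -b-> p1, -d-> p0
  p1 = (d.0)\{a,c,d} :: ·
LTS(Q): 2 reachable states
  q0 = rec X. b.(d.0)\{a,c,d} + d.X + d.X :: -b-> q1, -d-> q0
  q1 = (d.0)\{a,c,d} :: ·
Bisimilarity quotient blocks:
  B0 = {p0, q0}
  B1 = {p1, q1}
p0 ∈ B0, q0 ∈ B0 → same block

YES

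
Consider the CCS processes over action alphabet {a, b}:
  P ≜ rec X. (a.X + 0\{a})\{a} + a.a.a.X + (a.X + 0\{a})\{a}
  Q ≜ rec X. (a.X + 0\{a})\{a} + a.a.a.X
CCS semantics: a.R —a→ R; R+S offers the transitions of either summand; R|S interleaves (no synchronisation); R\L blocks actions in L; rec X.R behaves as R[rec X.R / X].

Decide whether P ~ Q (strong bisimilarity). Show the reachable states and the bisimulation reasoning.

bisimilar

LTS(P): 3 reachable states
  u0 = rec X. (a.X + 0\{a})\{a} + a.a.a.X + (a.X + 0\{a})\{a} | =a=> u1
  u1 = a.a.(rec X. (a.X + 0\{a})\{a} + a.a.a.X + (a.X + 0\{a})\{a}) | =a=> u2
  u2 = a.(rec X. (a.X + 0\{a})\{a} + a.a.a.X + (a.X + 0\{a})\{a}) | =a=> u0
LTS(Q): 3 reachable states
  v0 = rec X. (a.X + 0\{a})\{a} + a.a.a.X | =a=> v1
  v1 = a.a.(rec X. (a.X + 0\{a})\{a} + a.a.a.X) | =a=> v2
  v2 = a.(rec X. (a.X + 0\{a})\{a} + a.a.a.X) | =a=> v0
Coarsest stable partition (strong bisimilarity classes):
  B0 = {u0, u1, u2, v0, v1, v2}
u0 ∈ B0, v0 ∈ B0 → same block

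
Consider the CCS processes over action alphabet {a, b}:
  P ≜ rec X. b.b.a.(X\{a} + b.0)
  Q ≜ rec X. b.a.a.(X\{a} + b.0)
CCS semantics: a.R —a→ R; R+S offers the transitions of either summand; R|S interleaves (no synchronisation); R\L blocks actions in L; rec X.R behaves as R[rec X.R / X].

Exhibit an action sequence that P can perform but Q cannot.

Reachable graph of P (7 states):
  m0 = rec X. b.b.a.(X\{a} + b.0) | -b-> m1
  m1 = b.a.((rec X. b.b.a.(X\{a} + b.0))\{a} + b.0) | -b-> m2
  m2 = a.((rec X. b.b.a.(X\{a} + b.0))\{a} + b.0) | -a-> m3
  m3 = (rec X. b.b.a.(X\{a} + b.0))\{a} + b.0 | -b-> m4, -b-> m5
  m4 = (b.a.((rec X. b.b.a.(X\{a} + b.0))\{a} + b.0))\{a} | -b-> m6
  m5 = 0 | ·
  m6 = (a.((rec X. b.b.a.(X\{a} + b.0))\{a} + b.0))\{a} | ·
Reachable graph of Q (6 states):
  n0 = rec X. b.a.a.(X\{a} + b.0) | -b-> n1
  n1 = a.a.((rec X. b.a.a.(X\{a} + b.0))\{a} + b.0) | -a-> n2
  n2 = a.((rec X. b.a.a.(X\{a} + b.0))\{a} + b.0) | -a-> n3
  n3 = (rec X. b.a.a.(X\{a} + b.0))\{a} + b.0 | -b-> n4, -b-> n5
  n4 = (a.a.((rec X. b.a.a.(X\{a} + b.0))\{a} + b.0))\{a} | ·
  n5 = 0 | ·
Run σ = ⟨bb⟩ on P: start {m0}
  [1] b ⇒ {m1}
  [2] b ⇒ {m2}
  P completes σ.
Run σ = ⟨bb⟩ on Q: start {n0}
  [1] b ⇒ {n1}
  [2] b ⇒ ∅  — Q cannot continue

bb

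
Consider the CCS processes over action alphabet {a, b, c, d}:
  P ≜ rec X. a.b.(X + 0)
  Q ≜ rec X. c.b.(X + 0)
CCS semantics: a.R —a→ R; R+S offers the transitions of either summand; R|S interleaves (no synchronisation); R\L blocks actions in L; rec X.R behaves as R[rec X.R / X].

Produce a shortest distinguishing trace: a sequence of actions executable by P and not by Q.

P's transition system — 3 states:
  u0 = rec X. a.b.(X + 0) :: --a--▸ u1
  u1 = b.((rec X. a.b.(X + 0)) + 0) :: --b--▸ u2
  u2 = (rec X. a.b.(X + 0)) + 0 :: --a--▸ u1
Q's transition system — 3 states:
  v0 = rec X. c.b.(X + 0) :: --c--▸ v1
  v1 = b.((rec X. c.b.(X + 0)) + 0) :: --b--▸ v2
  v2 = (rec X. c.b.(X + 0)) + 0 :: --c--▸ v1
Run σ = ⟨a⟩ on P: start {u0}
  after a @ step 1: {u1}
  ✓ P
Run σ = ⟨a⟩ on Q: start {v0}
  after a @ step 1: ∅  — Q cannot continue

a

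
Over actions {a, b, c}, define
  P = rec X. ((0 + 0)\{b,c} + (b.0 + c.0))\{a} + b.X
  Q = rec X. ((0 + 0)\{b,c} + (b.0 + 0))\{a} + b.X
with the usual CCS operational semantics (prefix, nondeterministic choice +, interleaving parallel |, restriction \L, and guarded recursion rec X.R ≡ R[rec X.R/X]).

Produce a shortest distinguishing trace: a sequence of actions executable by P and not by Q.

P's transition system — 2 states:
  s0 = rec X. ((0 + 0)\{b,c} + (b.0 + c.0))\{a} + b.X → —b→ s0, —b→ s1, —c→ s1
  s1 = 0\{a} → ∅
Q's transition system — 2 states:
  t0 = rec X. ((0 + 0)\{b,c} + (b.0 + 0))\{a} + b.X → —b→ t0, —b→ t1
  t1 = 0\{a} → ∅
Run σ = ⟨c⟩ on P: start {s0}
  [1] c ⇒ {s1}
  ✓ P
Run σ = ⟨c⟩ on Q: start {t0}
  [1] c ⇒ no successor for Q

c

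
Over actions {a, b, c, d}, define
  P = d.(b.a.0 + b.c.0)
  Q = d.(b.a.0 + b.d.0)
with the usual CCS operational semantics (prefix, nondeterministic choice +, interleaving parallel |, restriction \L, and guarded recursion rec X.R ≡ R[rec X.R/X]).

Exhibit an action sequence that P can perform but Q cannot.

Reachable graph of P (5 states):
  p0 = d.(b.a.0 + b.c.0) ⊢ —d→ p1
  p1 = b.a.0 + b.c.0 ⊢ —b→ p2, —b→ p3
  p2 = a.0 ⊢ —a→ p4
  p3 = c.0 ⊢ —c→ p4
  p4 = 0 ⊢ ·
Reachable graph of Q (5 states):
  q0 = d.(b.a.0 + b.d.0) ⊢ —d→ q1
  q1 = b.a.0 + b.d.0 ⊢ —b→ q2, —b→ q3
  q2 = a.0 ⊢ —a→ q4
  q3 = d.0 ⊢ —d→ q4
  q4 = 0 ⊢ ·
Run σ = ⟨dbc⟩ on P: start {p0}
  [1] d ⇒ {p1}
  [2] b ⇒ {p2, p3}
  [3] c ⇒ {p4}
  — P admits the full trace.
Run σ = ⟨dbc⟩ on Q: start {q0}
  [1] d ⇒ {q1}
  [2] b ⇒ {q2, q3}
  [3] c ⇒ no successor for Q

dbc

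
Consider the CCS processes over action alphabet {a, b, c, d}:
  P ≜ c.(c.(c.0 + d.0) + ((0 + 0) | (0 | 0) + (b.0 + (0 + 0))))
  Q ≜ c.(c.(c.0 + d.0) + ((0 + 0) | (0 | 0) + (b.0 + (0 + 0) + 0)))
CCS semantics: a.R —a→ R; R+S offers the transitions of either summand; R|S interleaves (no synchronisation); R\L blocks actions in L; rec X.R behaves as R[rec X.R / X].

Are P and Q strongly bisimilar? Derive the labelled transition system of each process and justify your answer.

P's transition system — 4 states:
  p0 = c.(c.(c.0 + d.0) + ((0 + 0) | (0 | 0) + (b.0 + (0 + 0)))) | —c→ p1
  p1 = c.(c.0 + d.0) + ((0 + 0) | (0 | 0) + (b.0 + (0 + 0))) | —b→ p2, —c→ p3
  p2 = 0 | ∅
  p3 = c.0 + d.0 | —c→ p2, —d→ p2
Q's transition system — 4 states:
  q0 = c.(c.(c.0 + d.0) + ((0 + 0) | (0 | 0) + (b.0 + (0 + 0) + 0))) | —c→ q1
  q1 = c.(c.0 + d.0) + ((0 + 0) | (0 | 0) + (b.0 + (0 + 0) + 0)) | —b→ q2, —c→ q3
  q2 = 0 | ∅
  q3 = c.0 + d.0 | —c→ q2, —d→ q2
Partition-refinement fixed point:
  B0 = {p0, q0}
  B1 = {p1, q1}
  B2 = {p2, q2}
  B3 = {p3, q3}
p0 ∈ B0, q0 ∈ B0 → same block

YES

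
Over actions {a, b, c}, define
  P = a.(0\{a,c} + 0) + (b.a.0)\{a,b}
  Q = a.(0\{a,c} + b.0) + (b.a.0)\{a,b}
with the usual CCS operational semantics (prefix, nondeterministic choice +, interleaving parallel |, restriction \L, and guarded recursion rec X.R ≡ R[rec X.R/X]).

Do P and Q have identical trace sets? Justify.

traces(P) ≠ traces(Q) — witness ⟨ab⟩

LTS(P): 2 reachable states
  p0 = a.(0\{a,c} + 0) + (b.a.0)\{a,b} | -a-> p1
  p1 = 0\{a,c} + 0 | ∅
LTS(Q): 3 reachable states
  q0 = a.(0\{a,c} + b.0) + (b.a.0)\{a,b} | -a-> q1
  q1 = 0\{a,c} + b.0 | -b-> q2
  q2 = 0 | ∅
Executing ab from Q (initial set {q0}):
  [1] a ⇒ {q1}
  [2] b ⇒ {q2}
  Q completes σ.
Executing ab from P (initial set {p0}):
  [1] a ⇒ {p1}
  [2] b ⇒ no successor for P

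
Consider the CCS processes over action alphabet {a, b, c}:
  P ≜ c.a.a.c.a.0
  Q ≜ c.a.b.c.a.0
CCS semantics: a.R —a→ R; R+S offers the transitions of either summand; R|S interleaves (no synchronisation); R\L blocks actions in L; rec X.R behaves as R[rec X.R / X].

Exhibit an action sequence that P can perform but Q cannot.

P's transition system — 6 states:
  u0 = c.a.a.c.a.0 has moves --c--▸ u1
  u1 = a.a.c.a.0 has moves --a--▸ u2
  u2 = a.c.a.0 has moves --a--▸ u3
  u3 = c.a.0 has moves --c--▸ u4
  u4 = a.0 has moves --a--▸ u5
  u5 = 0 has moves (no moves)
Q's transition system — 6 states:
  v0 = c.a.b.c.a.0 has moves --c--▸ v1
  v1 = a.b.c.a.0 has moves --a--▸ v2
  v2 = b.c.a.0 has moves --b--▸ v3
  v3 = c.a.0 has moves --c--▸ v4
  v4 = a.0 has moves --a--▸ v5
  v5 = 0 has moves (no moves)
Run σ = ⟨caa⟩ on P: start {u0}
  step 1 (c): {u1}
  step 2 (a): {u2}
  step 3 (a): {u3}
  ✓ P
Run σ = ⟨caa⟩ on Q: start {v0}
  step 1 (c): {v1}
  step 2 (a): {v2}
  step 3 (a): ∅  — Q cannot continue

caa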